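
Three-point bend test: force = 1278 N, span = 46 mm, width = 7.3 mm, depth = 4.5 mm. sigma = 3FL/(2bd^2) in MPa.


sigma = 3*1278*46/(2*7.3*4.5^2) = 596.5 MPa

596.5


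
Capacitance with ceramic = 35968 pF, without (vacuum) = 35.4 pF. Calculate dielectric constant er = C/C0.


er = 35968 / 35.4 = 1016.05

1016.05


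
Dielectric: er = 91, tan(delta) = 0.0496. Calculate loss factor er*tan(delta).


Loss = 91 * 0.0496 = 4.514

4.514


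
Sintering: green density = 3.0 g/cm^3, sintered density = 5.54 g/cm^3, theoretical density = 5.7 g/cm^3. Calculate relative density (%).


Relative = 5.54 / 5.7 * 100 = 97.2%

97.2


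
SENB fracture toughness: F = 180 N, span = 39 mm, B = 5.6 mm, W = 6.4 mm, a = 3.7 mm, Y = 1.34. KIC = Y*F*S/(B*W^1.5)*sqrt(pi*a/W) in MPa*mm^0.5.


KIC = 1.34*180*39/(5.6*6.4^1.5)*sqrt(pi*3.7/6.4) = 139.82

139.82


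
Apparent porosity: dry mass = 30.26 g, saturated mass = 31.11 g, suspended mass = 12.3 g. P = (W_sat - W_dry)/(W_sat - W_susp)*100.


P = (31.11 - 30.26) / (31.11 - 12.3) * 100 = 0.85 / 18.81 * 100 = 4.5%

4.5


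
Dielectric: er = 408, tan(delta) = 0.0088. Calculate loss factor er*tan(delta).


Loss = 408 * 0.0088 = 3.59

3.59


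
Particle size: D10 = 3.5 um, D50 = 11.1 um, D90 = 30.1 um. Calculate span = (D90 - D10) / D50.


Span = (30.1 - 3.5) / 11.1 = 26.6 / 11.1 = 2.396

2.396


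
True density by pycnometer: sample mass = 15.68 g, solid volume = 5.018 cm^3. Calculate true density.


TD = 15.68 / 5.018 = 3.125 g/cm^3

3.125


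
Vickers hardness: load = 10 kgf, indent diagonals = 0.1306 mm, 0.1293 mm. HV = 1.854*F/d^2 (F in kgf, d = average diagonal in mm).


d_avg = (0.1306+0.1293)/2 = 0.12995 mm
HV = 1.854*10/0.12995^2 = 1098

1098


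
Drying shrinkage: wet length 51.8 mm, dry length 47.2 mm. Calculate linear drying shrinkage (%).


DS = (51.8 - 47.2) / 51.8 * 100 = 8.88%

8.88


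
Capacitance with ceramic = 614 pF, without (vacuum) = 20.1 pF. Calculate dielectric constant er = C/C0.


er = 614 / 20.1 = 30.55

30.55


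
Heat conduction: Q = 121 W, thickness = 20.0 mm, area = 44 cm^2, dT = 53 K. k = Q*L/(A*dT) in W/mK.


k = 121*20.0/1000/(44/10000*53) = 10.38 W/mK

10.38


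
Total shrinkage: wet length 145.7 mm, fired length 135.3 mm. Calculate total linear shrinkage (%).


TS = (145.7 - 135.3) / 145.7 * 100 = 7.14%

7.14


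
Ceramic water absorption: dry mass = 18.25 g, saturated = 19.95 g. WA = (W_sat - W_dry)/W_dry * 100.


WA = (19.95 - 18.25) / 18.25 * 100 = 9.32%

9.32


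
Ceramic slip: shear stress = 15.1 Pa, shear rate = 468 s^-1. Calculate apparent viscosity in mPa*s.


eta = tau/gamma * 1000 = 15.1/468 * 1000 = 32.3 mPa*s

32.3


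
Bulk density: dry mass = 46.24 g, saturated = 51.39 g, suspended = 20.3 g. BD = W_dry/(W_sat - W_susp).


BD = 46.24 / (51.39 - 20.3) = 46.24 / 31.09 = 1.487 g/cm^3

1.487


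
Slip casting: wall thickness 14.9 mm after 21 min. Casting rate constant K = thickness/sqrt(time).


K = 14.9 / sqrt(21) = 14.9 / 4.5826 = 3.251 mm/min^0.5

3.251


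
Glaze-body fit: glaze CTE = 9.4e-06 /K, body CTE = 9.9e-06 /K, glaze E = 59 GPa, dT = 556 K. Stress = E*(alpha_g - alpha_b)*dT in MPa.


Stress = 59*1000*(9.4e-06 - 9.9e-06)*556 = -16.4 MPa

-16.4


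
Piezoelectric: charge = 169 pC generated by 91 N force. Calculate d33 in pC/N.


d33 = 169 / 91 = 1.9 pC/N

1.9


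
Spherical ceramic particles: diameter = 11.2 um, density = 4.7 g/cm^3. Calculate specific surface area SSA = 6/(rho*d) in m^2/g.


SSA = 6 / (4.7 * 11.2) = 0.114 m^2/g

0.114


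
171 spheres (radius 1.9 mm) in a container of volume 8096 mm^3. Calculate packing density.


V_sphere = 4/3*pi*1.9^3 = 28.7309 mm^3
Total V = 171*28.7309 = 4912.9839 mm^3
PD = 4912.9839 / 8096 = 0.607

0.607


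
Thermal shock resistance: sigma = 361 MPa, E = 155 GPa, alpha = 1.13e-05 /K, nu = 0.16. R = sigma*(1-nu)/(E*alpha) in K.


R = 361*(1-0.16)/(155*1000*1.13e-05) = 173 K

173


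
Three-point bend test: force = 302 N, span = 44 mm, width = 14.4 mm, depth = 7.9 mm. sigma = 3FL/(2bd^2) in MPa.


sigma = 3*302*44/(2*14.4*7.9^2) = 22.2 MPa

22.2


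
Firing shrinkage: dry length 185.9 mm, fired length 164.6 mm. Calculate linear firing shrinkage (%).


FS = (185.9 - 164.6) / 185.9 * 100 = 11.46%

11.46


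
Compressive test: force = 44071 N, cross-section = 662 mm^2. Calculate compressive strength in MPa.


CS = 44071 / 662 = 66.6 MPa

66.6


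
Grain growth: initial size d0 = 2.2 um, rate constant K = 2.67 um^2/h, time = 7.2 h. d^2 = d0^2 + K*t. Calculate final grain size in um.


d^2 = 2.2^2 + 2.67*7.2 = 24.064
d = sqrt(24.064) = 4.91 um

4.91


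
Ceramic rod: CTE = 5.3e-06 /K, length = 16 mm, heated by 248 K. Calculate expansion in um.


dL = 5.3e-06 * 16 * 248 * 1000 = 21.03 um

21.03


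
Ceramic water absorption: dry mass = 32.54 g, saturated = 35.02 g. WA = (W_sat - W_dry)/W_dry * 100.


WA = (35.02 - 32.54) / 32.54 * 100 = 7.62%

7.62


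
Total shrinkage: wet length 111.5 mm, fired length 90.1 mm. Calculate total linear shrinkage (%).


TS = (111.5 - 90.1) / 111.5 * 100 = 19.19%

19.19


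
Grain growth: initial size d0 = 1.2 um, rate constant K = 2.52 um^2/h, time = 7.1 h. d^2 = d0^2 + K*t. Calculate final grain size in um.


d^2 = 1.2^2 + 2.52*7.1 = 19.332
d = sqrt(19.332) = 4.4 um

4.4


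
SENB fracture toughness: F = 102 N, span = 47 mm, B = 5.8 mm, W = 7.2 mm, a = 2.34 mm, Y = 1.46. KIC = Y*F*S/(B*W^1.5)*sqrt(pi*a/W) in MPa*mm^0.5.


KIC = 1.46*102*47/(5.8*7.2^1.5)*sqrt(pi*2.34/7.2) = 63.12

63.12


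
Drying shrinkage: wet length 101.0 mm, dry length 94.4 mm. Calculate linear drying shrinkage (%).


DS = (101.0 - 94.4) / 101.0 * 100 = 6.53%

6.53


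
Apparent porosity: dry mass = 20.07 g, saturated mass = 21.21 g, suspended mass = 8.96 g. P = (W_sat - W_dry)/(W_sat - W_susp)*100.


P = (21.21 - 20.07) / (21.21 - 8.96) * 100 = 1.14 / 12.25 * 100 = 9.3%

9.3


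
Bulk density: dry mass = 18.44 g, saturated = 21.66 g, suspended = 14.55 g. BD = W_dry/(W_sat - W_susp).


BD = 18.44 / (21.66 - 14.55) = 18.44 / 7.11 = 2.594 g/cm^3

2.594


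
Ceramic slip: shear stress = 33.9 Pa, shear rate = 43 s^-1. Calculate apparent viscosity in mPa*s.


eta = tau/gamma * 1000 = 33.9/43 * 1000 = 788.4 mPa*s

788.4


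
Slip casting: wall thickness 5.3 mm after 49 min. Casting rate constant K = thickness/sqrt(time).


K = 5.3 / sqrt(49) = 5.3 / 7.0 = 0.757 mm/min^0.5

0.757


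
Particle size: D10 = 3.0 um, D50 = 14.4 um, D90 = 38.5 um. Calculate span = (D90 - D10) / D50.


Span = (38.5 - 3.0) / 14.4 = 35.5 / 14.4 = 2.465

2.465


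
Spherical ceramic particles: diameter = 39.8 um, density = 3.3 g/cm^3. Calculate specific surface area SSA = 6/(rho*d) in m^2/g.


SSA = 6 / (3.3 * 39.8) = 0.046 m^2/g

0.046


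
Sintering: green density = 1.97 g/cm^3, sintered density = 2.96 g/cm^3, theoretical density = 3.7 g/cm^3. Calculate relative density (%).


Relative = 2.96 / 3.7 * 100 = 80.0%

80.0


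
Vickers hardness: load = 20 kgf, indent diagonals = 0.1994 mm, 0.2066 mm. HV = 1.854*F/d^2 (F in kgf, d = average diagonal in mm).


d_avg = (0.1994+0.2066)/2 = 0.203 mm
HV = 1.854*20/0.203^2 = 900

900


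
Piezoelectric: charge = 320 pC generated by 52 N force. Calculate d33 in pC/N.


d33 = 320 / 52 = 6.2 pC/N

6.2


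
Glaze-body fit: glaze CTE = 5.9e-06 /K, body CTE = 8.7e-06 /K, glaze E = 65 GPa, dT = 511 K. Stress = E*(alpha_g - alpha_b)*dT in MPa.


Stress = 65*1000*(5.9e-06 - 8.7e-06)*511 = -93.0 MPa

-93.0


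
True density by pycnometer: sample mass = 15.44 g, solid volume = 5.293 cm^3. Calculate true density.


TD = 15.44 / 5.293 = 2.917 g/cm^3

2.917


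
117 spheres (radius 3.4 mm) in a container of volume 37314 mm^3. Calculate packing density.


V_sphere = 4/3*pi*3.4^3 = 164.6362 mm^3
Total V = 117*164.6362 = 19262.4354 mm^3
PD = 19262.4354 / 37314 = 0.516

0.516


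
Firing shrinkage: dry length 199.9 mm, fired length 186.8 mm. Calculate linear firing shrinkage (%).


FS = (199.9 - 186.8) / 199.9 * 100 = 6.55%

6.55


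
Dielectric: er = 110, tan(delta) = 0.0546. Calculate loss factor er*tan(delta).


Loss = 110 * 0.0546 = 6.006

6.006


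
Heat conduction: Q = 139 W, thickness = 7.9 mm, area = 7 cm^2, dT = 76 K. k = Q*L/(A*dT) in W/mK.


k = 139*7.9/1000/(7/10000*76) = 20.64 W/mK

20.64


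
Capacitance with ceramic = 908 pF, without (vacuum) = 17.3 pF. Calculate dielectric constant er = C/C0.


er = 908 / 17.3 = 52.49

52.49


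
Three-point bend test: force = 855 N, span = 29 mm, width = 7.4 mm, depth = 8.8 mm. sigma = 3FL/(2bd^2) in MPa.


sigma = 3*855*29/(2*7.4*8.8^2) = 64.9 MPa

64.9


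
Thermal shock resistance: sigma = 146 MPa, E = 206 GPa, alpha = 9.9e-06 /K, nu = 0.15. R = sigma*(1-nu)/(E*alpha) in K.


R = 146*(1-0.15)/(206*1000*9.9e-06) = 61 K

61


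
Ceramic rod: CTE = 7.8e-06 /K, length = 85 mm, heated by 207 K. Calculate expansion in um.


dL = 7.8e-06 * 85 * 207 * 1000 = 137.241 um

137.241


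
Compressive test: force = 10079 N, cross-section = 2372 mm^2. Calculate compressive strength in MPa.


CS = 10079 / 2372 = 4.2 MPa

4.2


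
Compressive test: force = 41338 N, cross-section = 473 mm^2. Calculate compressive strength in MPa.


CS = 41338 / 473 = 87.4 MPa

87.4


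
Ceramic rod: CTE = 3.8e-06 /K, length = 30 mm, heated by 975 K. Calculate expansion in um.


dL = 3.8e-06 * 30 * 975 * 1000 = 111.15 um

111.15


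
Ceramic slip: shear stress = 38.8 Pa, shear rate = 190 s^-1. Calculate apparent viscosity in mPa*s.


eta = tau/gamma * 1000 = 38.8/190 * 1000 = 204.2 mPa*s

204.2


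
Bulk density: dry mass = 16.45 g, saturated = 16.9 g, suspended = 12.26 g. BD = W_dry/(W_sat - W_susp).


BD = 16.45 / (16.9 - 12.26) = 16.45 / 4.64 = 3.545 g/cm^3

3.545


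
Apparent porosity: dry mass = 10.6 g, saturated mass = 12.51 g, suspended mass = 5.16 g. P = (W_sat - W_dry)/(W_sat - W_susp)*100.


P = (12.51 - 10.6) / (12.51 - 5.16) * 100 = 1.91 / 7.35 * 100 = 26.0%

26.0


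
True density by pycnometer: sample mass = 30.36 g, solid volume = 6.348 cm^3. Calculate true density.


TD = 30.36 / 6.348 = 4.783 g/cm^3

4.783


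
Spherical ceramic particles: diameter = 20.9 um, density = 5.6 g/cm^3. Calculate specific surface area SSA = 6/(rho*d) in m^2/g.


SSA = 6 / (5.6 * 20.9) = 0.051 m^2/g

0.051


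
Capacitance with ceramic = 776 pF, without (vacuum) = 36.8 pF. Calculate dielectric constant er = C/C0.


er = 776 / 36.8 = 21.09

21.09


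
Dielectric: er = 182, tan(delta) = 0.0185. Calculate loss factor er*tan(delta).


Loss = 182 * 0.0185 = 3.367

3.367


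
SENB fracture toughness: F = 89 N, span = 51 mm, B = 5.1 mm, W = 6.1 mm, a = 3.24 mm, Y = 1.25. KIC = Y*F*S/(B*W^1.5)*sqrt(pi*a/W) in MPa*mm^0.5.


KIC = 1.25*89*51/(5.1*6.1^1.5)*sqrt(pi*3.24/6.1) = 95.39

95.39


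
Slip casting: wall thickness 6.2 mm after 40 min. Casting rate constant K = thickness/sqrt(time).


K = 6.2 / sqrt(40) = 6.2 / 6.3246 = 0.98 mm/min^0.5

0.98


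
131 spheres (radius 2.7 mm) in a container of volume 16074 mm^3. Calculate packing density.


V_sphere = 4/3*pi*2.7^3 = 82.448 mm^3
Total V = 131*82.448 = 10800.688 mm^3
PD = 10800.688 / 16074 = 0.672

0.672


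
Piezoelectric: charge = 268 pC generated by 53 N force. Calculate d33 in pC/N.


d33 = 268 / 53 = 5.1 pC/N

5.1


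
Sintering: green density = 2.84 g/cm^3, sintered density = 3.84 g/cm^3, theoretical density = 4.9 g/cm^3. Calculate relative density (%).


Relative = 3.84 / 4.9 * 100 = 78.4%

78.4


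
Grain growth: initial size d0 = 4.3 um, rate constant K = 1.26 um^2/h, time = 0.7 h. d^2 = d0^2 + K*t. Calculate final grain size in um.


d^2 = 4.3^2 + 1.26*0.7 = 19.372
d = sqrt(19.372) = 4.4 um

4.4


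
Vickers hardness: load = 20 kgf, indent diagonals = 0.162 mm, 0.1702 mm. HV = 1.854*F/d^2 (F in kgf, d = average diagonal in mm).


d_avg = (0.162+0.1702)/2 = 0.1661 mm
HV = 1.854*20/0.1661^2 = 1344

1344


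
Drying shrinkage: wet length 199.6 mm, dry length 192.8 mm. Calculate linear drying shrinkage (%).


DS = (199.6 - 192.8) / 199.6 * 100 = 3.41%

3.41


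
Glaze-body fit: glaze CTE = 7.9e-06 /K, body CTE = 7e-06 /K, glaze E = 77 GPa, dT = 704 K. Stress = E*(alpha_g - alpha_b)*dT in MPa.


Stress = 77*1000*(7.9e-06 - 7e-06)*704 = 48.8 MPa

48.8


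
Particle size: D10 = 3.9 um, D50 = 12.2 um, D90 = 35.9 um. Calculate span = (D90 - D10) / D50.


Span = (35.9 - 3.9) / 12.2 = 32.0 / 12.2 = 2.623

2.623


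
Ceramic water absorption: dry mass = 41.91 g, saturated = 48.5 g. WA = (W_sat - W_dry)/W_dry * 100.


WA = (48.5 - 41.91) / 41.91 * 100 = 15.72%

15.72


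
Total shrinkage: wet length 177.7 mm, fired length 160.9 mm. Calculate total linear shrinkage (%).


TS = (177.7 - 160.9) / 177.7 * 100 = 9.45%

9.45


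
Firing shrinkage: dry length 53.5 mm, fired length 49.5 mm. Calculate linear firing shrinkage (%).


FS = (53.5 - 49.5) / 53.5 * 100 = 7.48%

7.48


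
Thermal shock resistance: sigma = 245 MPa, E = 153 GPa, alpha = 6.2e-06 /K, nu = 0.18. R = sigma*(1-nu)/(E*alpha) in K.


R = 245*(1-0.18)/(153*1000*6.2e-06) = 212 K

212


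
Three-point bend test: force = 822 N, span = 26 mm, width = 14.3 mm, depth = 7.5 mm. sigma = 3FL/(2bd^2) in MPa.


sigma = 3*822*26/(2*14.3*7.5^2) = 39.9 MPa

39.9


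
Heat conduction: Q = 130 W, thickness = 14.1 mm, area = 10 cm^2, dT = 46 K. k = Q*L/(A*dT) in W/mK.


k = 130*14.1/1000/(10/10000*46) = 39.85 W/mK

39.85


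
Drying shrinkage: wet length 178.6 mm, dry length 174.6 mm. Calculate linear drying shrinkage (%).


DS = (178.6 - 174.6) / 178.6 * 100 = 2.24%

2.24


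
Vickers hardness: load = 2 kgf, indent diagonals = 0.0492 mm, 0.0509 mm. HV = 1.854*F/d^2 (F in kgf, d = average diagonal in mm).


d_avg = (0.0492+0.0509)/2 = 0.05005 mm
HV = 1.854*2/0.05005^2 = 1480

1480


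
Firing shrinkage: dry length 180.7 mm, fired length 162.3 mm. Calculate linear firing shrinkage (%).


FS = (180.7 - 162.3) / 180.7 * 100 = 10.18%

10.18


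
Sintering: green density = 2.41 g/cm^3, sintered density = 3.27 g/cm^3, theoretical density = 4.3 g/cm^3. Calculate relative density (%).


Relative = 3.27 / 4.3 * 100 = 76.0%

76.0


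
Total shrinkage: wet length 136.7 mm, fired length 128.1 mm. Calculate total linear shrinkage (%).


TS = (136.7 - 128.1) / 136.7 * 100 = 6.29%

6.29


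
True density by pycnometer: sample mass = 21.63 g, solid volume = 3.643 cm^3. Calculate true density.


TD = 21.63 / 3.643 = 5.937 g/cm^3

5.937


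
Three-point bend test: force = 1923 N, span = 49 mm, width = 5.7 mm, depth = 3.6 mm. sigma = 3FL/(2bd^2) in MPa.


sigma = 3*1923*49/(2*5.7*3.6^2) = 1913.3 MPa

1913.3


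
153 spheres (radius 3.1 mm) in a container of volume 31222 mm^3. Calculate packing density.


V_sphere = 4/3*pi*3.1^3 = 124.7882 mm^3
Total V = 153*124.7882 = 19092.5946 mm^3
PD = 19092.5946 / 31222 = 0.612

0.612


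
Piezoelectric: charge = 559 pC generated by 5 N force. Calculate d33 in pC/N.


d33 = 559 / 5 = 111.8 pC/N

111.8


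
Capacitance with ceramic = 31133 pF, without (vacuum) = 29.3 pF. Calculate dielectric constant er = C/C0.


er = 31133 / 29.3 = 1062.56

1062.56


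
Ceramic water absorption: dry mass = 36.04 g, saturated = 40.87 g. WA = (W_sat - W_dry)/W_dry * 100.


WA = (40.87 - 36.04) / 36.04 * 100 = 13.4%

13.4


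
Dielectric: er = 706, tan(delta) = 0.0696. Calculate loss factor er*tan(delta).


Loss = 706 * 0.0696 = 49.138

49.138


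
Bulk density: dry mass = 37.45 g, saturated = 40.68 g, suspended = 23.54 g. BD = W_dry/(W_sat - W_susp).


BD = 37.45 / (40.68 - 23.54) = 37.45 / 17.14 = 2.185 g/cm^3

2.185


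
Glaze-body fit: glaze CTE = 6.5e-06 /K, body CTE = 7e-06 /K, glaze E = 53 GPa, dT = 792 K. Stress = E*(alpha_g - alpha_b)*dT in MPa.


Stress = 53*1000*(6.5e-06 - 7e-06)*792 = -21.0 MPa

-21.0


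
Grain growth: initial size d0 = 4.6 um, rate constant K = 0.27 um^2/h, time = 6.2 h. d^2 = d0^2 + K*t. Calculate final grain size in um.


d^2 = 4.6^2 + 0.27*6.2 = 22.834
d = sqrt(22.834) = 4.78 um

4.78


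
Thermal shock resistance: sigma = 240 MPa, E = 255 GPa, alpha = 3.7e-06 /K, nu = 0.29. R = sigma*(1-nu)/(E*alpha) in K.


R = 240*(1-0.29)/(255*1000*3.7e-06) = 181 K

181


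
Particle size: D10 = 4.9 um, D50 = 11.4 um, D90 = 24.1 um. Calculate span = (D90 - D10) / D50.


Span = (24.1 - 4.9) / 11.4 = 19.2 / 11.4 = 1.684

1.684


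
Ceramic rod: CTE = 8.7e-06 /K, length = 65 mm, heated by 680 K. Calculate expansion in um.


dL = 8.7e-06 * 65 * 680 * 1000 = 384.54 um

384.54


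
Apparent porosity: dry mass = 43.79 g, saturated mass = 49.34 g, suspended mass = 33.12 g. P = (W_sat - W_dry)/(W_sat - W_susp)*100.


P = (49.34 - 43.79) / (49.34 - 33.12) * 100 = 5.55 / 16.22 * 100 = 34.2%

34.2


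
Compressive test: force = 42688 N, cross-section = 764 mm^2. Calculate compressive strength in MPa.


CS = 42688 / 764 = 55.9 MPa

55.9


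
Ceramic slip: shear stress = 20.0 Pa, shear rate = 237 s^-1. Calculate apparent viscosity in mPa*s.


eta = tau/gamma * 1000 = 20.0/237 * 1000 = 84.4 mPa*s

84.4


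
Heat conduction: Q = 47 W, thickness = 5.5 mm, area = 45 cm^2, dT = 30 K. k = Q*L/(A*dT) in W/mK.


k = 47*5.5/1000/(45/10000*30) = 1.91 W/mK

1.91


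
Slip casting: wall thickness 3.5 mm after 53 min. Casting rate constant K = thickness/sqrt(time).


K = 3.5 / sqrt(53) = 3.5 / 7.2801 = 0.481 mm/min^0.5

0.481


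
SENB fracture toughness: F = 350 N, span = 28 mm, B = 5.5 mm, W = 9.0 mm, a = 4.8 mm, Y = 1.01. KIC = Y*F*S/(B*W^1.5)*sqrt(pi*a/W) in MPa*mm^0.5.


KIC = 1.01*350*28/(5.5*9.0^1.5)*sqrt(pi*4.8/9.0) = 86.28

86.28


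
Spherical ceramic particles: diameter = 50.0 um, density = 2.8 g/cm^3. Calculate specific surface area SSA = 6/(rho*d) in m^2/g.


SSA = 6 / (2.8 * 50.0) = 0.043 m^2/g

0.043


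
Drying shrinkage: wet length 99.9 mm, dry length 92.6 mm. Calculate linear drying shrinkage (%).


DS = (99.9 - 92.6) / 99.9 * 100 = 7.31%

7.31


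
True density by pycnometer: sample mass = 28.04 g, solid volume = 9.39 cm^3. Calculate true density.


TD = 28.04 / 9.39 = 2.986 g/cm^3

2.986


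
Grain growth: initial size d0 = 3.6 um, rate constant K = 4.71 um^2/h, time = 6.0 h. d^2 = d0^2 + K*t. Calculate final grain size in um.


d^2 = 3.6^2 + 4.71*6.0 = 41.22
d = sqrt(41.22) = 6.42 um

6.42


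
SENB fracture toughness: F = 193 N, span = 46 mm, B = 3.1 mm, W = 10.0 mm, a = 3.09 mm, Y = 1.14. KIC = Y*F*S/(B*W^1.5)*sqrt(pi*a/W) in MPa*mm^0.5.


KIC = 1.14*193*46/(3.1*10.0^1.5)*sqrt(pi*3.09/10.0) = 101.72

101.72


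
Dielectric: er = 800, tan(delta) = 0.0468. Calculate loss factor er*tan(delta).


Loss = 800 * 0.0468 = 37.44

37.44


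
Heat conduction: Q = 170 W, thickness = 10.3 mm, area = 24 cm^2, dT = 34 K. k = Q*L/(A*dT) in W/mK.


k = 170*10.3/1000/(24/10000*34) = 21.46 W/mK

21.46


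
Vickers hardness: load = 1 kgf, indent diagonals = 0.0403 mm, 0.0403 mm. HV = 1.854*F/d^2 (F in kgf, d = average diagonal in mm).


d_avg = (0.0403+0.0403)/2 = 0.0403 mm
HV = 1.854*1/0.0403^2 = 1142

1142


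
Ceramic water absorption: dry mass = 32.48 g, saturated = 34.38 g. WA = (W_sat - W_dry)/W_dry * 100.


WA = (34.38 - 32.48) / 32.48 * 100 = 5.85%

5.85


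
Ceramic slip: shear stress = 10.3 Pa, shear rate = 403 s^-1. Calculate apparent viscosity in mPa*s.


eta = tau/gamma * 1000 = 10.3/403 * 1000 = 25.6 mPa*s

25.6


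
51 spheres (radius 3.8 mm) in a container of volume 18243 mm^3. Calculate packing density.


V_sphere = 4/3*pi*3.8^3 = 229.8473 mm^3
Total V = 51*229.8473 = 11722.2123 mm^3
PD = 11722.2123 / 18243 = 0.643

0.643


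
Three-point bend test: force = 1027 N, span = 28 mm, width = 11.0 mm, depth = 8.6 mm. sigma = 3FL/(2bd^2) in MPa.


sigma = 3*1027*28/(2*11.0*8.6^2) = 53.0 MPa

53.0


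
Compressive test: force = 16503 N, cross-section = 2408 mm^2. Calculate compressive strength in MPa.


CS = 16503 / 2408 = 6.9 MPa

6.9


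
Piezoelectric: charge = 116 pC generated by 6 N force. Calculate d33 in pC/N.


d33 = 116 / 6 = 19.3 pC/N

19.3


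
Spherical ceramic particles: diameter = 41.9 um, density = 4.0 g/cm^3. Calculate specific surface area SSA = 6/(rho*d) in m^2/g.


SSA = 6 / (4.0 * 41.9) = 0.036 m^2/g

0.036


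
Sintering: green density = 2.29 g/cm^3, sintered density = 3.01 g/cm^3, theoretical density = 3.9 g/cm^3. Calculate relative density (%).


Relative = 3.01 / 3.9 * 100 = 77.2%

77.2


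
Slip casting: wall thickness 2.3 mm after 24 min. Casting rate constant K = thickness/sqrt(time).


K = 2.3 / sqrt(24) = 2.3 / 4.899 = 0.469 mm/min^0.5

0.469


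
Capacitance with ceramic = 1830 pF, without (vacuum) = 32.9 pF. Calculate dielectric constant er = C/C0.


er = 1830 / 32.9 = 55.62

55.62


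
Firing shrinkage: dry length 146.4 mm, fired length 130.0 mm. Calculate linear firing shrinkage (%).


FS = (146.4 - 130.0) / 146.4 * 100 = 11.2%

11.2


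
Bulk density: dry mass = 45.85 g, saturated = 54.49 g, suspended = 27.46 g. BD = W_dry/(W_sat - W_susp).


BD = 45.85 / (54.49 - 27.46) = 45.85 / 27.03 = 1.696 g/cm^3

1.696


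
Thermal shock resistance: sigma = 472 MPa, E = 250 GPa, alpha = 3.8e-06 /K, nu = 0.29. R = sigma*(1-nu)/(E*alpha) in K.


R = 472*(1-0.29)/(250*1000*3.8e-06) = 353 K

353


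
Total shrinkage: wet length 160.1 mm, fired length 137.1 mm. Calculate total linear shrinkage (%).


TS = (160.1 - 137.1) / 160.1 * 100 = 14.37%

14.37


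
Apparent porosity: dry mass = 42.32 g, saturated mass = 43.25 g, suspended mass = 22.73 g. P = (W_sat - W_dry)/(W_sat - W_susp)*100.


P = (43.25 - 42.32) / (43.25 - 22.73) * 100 = 0.93 / 20.52 * 100 = 4.5%

4.5


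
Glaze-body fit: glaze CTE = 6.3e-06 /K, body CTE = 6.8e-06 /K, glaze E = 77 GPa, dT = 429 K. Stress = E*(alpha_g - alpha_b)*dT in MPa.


Stress = 77*1000*(6.3e-06 - 6.8e-06)*429 = -16.5 MPa

-16.5


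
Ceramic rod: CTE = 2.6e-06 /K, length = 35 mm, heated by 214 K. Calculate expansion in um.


dL = 2.6e-06 * 35 * 214 * 1000 = 19.474 um

19.474


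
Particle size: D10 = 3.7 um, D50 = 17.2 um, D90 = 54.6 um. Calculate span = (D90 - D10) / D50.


Span = (54.6 - 3.7) / 17.2 = 50.9 / 17.2 = 2.959

2.959


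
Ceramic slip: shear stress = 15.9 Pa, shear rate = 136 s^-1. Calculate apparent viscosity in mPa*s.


eta = tau/gamma * 1000 = 15.9/136 * 1000 = 116.9 mPa*s

116.9


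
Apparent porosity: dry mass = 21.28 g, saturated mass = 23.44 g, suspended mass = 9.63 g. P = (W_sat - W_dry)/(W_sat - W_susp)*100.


P = (23.44 - 21.28) / (23.44 - 9.63) * 100 = 2.16 / 13.81 * 100 = 15.6%

15.6


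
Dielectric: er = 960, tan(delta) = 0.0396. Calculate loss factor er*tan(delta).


Loss = 960 * 0.0396 = 38.016

38.016


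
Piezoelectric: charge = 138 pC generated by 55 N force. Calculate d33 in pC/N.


d33 = 138 / 55 = 2.5 pC/N

2.5


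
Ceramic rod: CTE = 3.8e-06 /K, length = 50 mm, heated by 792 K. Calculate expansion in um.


dL = 3.8e-06 * 50 * 792 * 1000 = 150.48 um

150.48


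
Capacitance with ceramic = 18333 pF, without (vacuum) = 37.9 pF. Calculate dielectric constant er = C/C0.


er = 18333 / 37.9 = 483.72

483.72


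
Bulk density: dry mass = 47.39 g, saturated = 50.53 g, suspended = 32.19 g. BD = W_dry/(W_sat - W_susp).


BD = 47.39 / (50.53 - 32.19) = 47.39 / 18.34 = 2.584 g/cm^3

2.584


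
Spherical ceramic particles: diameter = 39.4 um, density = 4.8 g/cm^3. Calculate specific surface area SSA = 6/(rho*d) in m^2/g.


SSA = 6 / (4.8 * 39.4) = 0.032 m^2/g

0.032


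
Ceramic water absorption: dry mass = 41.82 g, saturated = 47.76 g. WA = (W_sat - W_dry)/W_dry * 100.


WA = (47.76 - 41.82) / 41.82 * 100 = 14.2%

14.2


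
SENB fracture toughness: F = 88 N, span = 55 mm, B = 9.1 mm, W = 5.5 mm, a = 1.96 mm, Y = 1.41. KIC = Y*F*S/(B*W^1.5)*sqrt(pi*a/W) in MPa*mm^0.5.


KIC = 1.41*88*55/(9.1*5.5^1.5)*sqrt(pi*1.96/5.5) = 61.52

61.52


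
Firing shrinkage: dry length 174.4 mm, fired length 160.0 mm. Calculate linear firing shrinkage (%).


FS = (174.4 - 160.0) / 174.4 * 100 = 8.26%

8.26


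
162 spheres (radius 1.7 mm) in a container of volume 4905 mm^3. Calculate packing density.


V_sphere = 4/3*pi*1.7^3 = 20.5795 mm^3
Total V = 162*20.5795 = 3333.879 mm^3
PD = 3333.879 / 4905 = 0.68

0.68


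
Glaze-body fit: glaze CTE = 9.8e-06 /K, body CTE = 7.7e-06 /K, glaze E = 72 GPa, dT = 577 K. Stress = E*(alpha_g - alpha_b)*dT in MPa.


Stress = 72*1000*(9.8e-06 - 7.7e-06)*577 = 87.2 MPa

87.2


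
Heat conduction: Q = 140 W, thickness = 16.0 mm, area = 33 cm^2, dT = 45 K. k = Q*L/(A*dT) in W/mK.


k = 140*16.0/1000/(33/10000*45) = 15.08 W/mK

15.08


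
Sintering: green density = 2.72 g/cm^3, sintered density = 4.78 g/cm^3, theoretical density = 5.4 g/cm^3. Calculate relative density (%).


Relative = 4.78 / 5.4 * 100 = 88.5%

88.5


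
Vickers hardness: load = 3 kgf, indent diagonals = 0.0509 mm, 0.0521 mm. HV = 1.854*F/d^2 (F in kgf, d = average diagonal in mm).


d_avg = (0.0509+0.0521)/2 = 0.0515 mm
HV = 1.854*3/0.0515^2 = 2097

2097


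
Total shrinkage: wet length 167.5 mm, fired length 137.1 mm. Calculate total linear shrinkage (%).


TS = (167.5 - 137.1) / 167.5 * 100 = 18.15%

18.15


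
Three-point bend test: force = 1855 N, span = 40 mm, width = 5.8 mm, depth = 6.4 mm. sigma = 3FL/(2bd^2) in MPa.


sigma = 3*1855*40/(2*5.8*6.4^2) = 468.5 MPa

468.5


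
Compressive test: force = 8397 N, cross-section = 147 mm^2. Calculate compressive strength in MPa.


CS = 8397 / 147 = 57.1 MPa

57.1


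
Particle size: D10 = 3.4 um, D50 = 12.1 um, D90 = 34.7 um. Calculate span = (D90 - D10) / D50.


Span = (34.7 - 3.4) / 12.1 = 31.3 / 12.1 = 2.587

2.587


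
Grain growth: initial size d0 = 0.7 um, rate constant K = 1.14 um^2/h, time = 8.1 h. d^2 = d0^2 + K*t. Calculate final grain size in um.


d^2 = 0.7^2 + 1.14*8.1 = 9.724
d = sqrt(9.724) = 3.12 um

3.12


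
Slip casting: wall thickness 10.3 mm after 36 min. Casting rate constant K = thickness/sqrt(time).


K = 10.3 / sqrt(36) = 10.3 / 6.0 = 1.717 mm/min^0.5

1.717


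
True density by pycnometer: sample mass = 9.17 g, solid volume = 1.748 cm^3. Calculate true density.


TD = 9.17 / 1.748 = 5.246 g/cm^3

5.246


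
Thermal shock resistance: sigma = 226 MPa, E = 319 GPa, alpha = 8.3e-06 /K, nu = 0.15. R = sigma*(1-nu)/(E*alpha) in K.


R = 226*(1-0.15)/(319*1000*8.3e-06) = 73 K

73


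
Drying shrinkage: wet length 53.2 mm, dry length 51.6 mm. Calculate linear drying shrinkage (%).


DS = (53.2 - 51.6) / 53.2 * 100 = 3.01%

3.01


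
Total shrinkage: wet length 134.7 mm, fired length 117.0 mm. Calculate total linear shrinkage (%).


TS = (134.7 - 117.0) / 134.7 * 100 = 13.14%

13.14


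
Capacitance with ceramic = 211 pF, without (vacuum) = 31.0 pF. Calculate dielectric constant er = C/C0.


er = 211 / 31.0 = 6.81

6.81


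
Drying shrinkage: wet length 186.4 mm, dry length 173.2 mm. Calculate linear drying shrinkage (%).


DS = (186.4 - 173.2) / 186.4 * 100 = 7.08%

7.08


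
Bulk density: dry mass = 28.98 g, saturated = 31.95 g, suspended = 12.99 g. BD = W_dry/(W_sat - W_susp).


BD = 28.98 / (31.95 - 12.99) = 28.98 / 18.96 = 1.528 g/cm^3

1.528


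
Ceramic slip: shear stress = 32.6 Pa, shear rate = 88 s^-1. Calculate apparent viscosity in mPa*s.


eta = tau/gamma * 1000 = 32.6/88 * 1000 = 370.5 mPa*s

370.5


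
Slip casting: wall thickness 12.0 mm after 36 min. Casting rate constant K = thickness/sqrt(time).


K = 12.0 / sqrt(36) = 12.0 / 6.0 = 2.0 mm/min^0.5

2.0


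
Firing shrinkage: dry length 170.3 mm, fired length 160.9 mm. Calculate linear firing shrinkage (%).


FS = (170.3 - 160.9) / 170.3 * 100 = 5.52%

5.52


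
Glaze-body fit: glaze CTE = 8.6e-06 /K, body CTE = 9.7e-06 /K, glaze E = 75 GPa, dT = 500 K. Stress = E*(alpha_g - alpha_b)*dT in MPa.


Stress = 75*1000*(8.6e-06 - 9.7e-06)*500 = -41.3 MPa

-41.3


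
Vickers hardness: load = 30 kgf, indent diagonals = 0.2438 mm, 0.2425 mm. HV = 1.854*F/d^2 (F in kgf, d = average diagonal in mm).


d_avg = (0.2438+0.2425)/2 = 0.24315 mm
HV = 1.854*30/0.24315^2 = 941

941


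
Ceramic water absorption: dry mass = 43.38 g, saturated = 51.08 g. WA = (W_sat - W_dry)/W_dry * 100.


WA = (51.08 - 43.38) / 43.38 * 100 = 17.75%

17.75


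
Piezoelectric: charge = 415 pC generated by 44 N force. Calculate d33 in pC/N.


d33 = 415 / 44 = 9.4 pC/N

9.4


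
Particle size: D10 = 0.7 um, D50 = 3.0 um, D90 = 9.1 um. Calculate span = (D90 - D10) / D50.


Span = (9.1 - 0.7) / 3.0 = 8.4 / 3.0 = 2.8

2.8


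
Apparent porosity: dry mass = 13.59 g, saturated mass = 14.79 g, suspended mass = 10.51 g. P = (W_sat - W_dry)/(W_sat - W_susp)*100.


P = (14.79 - 13.59) / (14.79 - 10.51) * 100 = 1.2 / 4.28 * 100 = 28.0%

28.0


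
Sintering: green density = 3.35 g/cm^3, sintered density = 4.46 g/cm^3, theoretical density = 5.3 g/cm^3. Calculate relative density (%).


Relative = 4.46 / 5.3 * 100 = 84.2%

84.2


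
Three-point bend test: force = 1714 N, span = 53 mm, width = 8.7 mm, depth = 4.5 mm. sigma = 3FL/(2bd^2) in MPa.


sigma = 3*1714*53/(2*8.7*4.5^2) = 773.5 MPa

773.5


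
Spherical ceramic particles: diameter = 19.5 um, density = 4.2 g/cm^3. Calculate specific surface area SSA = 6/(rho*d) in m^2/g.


SSA = 6 / (4.2 * 19.5) = 0.073 m^2/g

0.073


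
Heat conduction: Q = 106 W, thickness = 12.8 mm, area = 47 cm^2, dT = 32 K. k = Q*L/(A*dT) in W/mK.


k = 106*12.8/1000/(47/10000*32) = 9.02 W/mK

9.02


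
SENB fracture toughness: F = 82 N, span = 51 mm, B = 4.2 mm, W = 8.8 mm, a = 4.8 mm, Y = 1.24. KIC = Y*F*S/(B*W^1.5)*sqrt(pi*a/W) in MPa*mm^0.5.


KIC = 1.24*82*51/(4.2*8.8^1.5)*sqrt(pi*4.8/8.8) = 61.91

61.91


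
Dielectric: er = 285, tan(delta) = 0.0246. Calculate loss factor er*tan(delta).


Loss = 285 * 0.0246 = 7.011

7.011


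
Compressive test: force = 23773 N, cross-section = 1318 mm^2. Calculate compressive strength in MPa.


CS = 23773 / 1318 = 18.0 MPa

18.0


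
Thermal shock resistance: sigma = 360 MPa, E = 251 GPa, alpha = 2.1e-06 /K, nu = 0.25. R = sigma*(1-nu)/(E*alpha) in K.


R = 360*(1-0.25)/(251*1000*2.1e-06) = 512 K

512


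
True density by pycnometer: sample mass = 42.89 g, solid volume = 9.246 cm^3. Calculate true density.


TD = 42.89 / 9.246 = 4.639 g/cm^3

4.639


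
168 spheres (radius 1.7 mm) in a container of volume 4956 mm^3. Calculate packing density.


V_sphere = 4/3*pi*1.7^3 = 20.5795 mm^3
Total V = 168*20.5795 = 3457.356 mm^3
PD = 3457.356 / 4956 = 0.698

0.698


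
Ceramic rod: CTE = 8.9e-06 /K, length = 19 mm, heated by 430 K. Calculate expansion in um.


dL = 8.9e-06 * 19 * 430 * 1000 = 72.713 um

72.713


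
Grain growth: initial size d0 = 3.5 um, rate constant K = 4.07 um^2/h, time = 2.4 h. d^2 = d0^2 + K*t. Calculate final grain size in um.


d^2 = 3.5^2 + 4.07*2.4 = 22.018
d = sqrt(22.018) = 4.69 um

4.69


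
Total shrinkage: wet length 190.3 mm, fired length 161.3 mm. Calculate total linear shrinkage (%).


TS = (190.3 - 161.3) / 190.3 * 100 = 15.24%

15.24


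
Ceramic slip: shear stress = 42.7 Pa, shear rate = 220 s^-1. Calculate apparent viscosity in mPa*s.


eta = tau/gamma * 1000 = 42.7/220 * 1000 = 194.1 mPa*s

194.1


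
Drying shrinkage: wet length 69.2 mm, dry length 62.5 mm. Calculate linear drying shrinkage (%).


DS = (69.2 - 62.5) / 69.2 * 100 = 9.68%

9.68


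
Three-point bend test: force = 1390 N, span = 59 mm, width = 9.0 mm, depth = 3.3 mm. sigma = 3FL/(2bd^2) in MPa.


sigma = 3*1390*59/(2*9.0*3.3^2) = 1255.1 MPa

1255.1


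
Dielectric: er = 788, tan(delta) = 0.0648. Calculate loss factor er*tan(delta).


Loss = 788 * 0.0648 = 51.062

51.062


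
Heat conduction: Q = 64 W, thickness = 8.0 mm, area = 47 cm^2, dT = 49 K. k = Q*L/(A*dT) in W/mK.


k = 64*8.0/1000/(47/10000*49) = 2.22 W/mK

2.22


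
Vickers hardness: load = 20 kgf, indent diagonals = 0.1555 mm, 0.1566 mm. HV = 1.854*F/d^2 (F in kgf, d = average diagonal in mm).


d_avg = (0.1555+0.1566)/2 = 0.15605 mm
HV = 1.854*20/0.15605^2 = 1523

1523


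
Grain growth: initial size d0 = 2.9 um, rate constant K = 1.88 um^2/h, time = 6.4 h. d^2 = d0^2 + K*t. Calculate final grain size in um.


d^2 = 2.9^2 + 1.88*6.4 = 20.442
d = sqrt(20.442) = 4.52 um

4.52


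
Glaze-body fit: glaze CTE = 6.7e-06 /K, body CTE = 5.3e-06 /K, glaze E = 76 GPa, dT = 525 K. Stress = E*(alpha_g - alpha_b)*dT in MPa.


Stress = 76*1000*(6.7e-06 - 5.3e-06)*525 = 55.9 MPa

55.9


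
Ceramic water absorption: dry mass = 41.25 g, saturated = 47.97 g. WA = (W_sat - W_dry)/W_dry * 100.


WA = (47.97 - 41.25) / 41.25 * 100 = 16.29%

16.29


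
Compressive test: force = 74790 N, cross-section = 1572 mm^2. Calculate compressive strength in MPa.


CS = 74790 / 1572 = 47.6 MPa

47.6


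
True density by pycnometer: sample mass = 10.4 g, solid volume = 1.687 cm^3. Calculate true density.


TD = 10.4 / 1.687 = 6.165 g/cm^3

6.165


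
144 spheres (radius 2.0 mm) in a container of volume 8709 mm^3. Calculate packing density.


V_sphere = 4/3*pi*2.0^3 = 33.5103 mm^3
Total V = 144*33.5103 = 4825.4832 mm^3
PD = 4825.4832 / 8709 = 0.554

0.554


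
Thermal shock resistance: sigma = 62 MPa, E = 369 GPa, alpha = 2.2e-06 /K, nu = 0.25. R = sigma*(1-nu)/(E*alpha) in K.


R = 62*(1-0.25)/(369*1000*2.2e-06) = 57 K

57


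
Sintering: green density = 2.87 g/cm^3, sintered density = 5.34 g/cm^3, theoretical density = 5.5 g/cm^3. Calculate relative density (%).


Relative = 5.34 / 5.5 * 100 = 97.1%

97.1


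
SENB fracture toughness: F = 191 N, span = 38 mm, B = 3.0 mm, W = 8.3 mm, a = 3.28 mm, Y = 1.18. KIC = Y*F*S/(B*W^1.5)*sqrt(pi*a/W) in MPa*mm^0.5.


KIC = 1.18*191*38/(3.0*8.3^1.5)*sqrt(pi*3.28/8.3) = 133.03

133.03


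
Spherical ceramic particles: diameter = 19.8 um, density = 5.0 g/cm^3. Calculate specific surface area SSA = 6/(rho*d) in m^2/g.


SSA = 6 / (5.0 * 19.8) = 0.061 m^2/g

0.061


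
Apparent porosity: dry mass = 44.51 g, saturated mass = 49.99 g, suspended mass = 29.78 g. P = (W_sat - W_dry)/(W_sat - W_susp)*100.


P = (49.99 - 44.51) / (49.99 - 29.78) * 100 = 5.48 / 20.21 * 100 = 27.1%

27.1


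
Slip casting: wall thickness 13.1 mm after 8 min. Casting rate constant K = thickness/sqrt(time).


K = 13.1 / sqrt(8) = 13.1 / 2.8284 = 4.632 mm/min^0.5

4.632


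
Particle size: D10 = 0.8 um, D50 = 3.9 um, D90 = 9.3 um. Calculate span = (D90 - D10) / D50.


Span = (9.3 - 0.8) / 3.9 = 8.5 / 3.9 = 2.179

2.179


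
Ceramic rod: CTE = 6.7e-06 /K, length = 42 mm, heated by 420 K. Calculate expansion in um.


dL = 6.7e-06 * 42 * 420 * 1000 = 118.188 um

118.188


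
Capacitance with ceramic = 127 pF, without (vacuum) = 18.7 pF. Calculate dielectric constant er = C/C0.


er = 127 / 18.7 = 6.79

6.79


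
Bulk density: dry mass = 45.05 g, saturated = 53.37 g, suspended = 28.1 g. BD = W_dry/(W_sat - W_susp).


BD = 45.05 / (53.37 - 28.1) = 45.05 / 25.27 = 1.783 g/cm^3

1.783


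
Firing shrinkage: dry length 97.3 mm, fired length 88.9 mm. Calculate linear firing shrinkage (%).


FS = (97.3 - 88.9) / 97.3 * 100 = 8.63%

8.63


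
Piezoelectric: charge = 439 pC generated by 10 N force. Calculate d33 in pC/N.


d33 = 439 / 10 = 43.9 pC/N

43.9


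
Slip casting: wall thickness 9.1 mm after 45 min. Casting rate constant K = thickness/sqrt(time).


K = 9.1 / sqrt(45) = 9.1 / 6.7082 = 1.357 mm/min^0.5

1.357


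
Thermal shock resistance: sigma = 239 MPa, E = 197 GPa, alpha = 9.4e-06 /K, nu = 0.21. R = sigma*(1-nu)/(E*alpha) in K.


R = 239*(1-0.21)/(197*1000*9.4e-06) = 102 K

102


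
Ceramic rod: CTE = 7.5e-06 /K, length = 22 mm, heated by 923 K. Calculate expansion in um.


dL = 7.5e-06 * 22 * 923 * 1000 = 152.295 um

152.295


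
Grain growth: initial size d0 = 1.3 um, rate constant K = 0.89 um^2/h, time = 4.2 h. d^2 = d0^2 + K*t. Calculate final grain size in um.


d^2 = 1.3^2 + 0.89*4.2 = 5.428
d = sqrt(5.428) = 2.33 um

2.33


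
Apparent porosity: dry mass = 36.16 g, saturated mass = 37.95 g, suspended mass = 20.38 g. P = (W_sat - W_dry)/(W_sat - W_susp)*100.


P = (37.95 - 36.16) / (37.95 - 20.38) * 100 = 1.79 / 17.57 * 100 = 10.2%

10.2


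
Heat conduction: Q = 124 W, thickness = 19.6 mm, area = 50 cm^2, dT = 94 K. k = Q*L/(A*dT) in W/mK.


k = 124*19.6/1000/(50/10000*94) = 5.17 W/mK

5.17


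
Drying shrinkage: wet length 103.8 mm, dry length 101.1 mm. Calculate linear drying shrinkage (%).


DS = (103.8 - 101.1) / 103.8 * 100 = 2.6%

2.6


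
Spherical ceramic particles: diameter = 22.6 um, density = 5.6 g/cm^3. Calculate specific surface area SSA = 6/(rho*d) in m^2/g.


SSA = 6 / (5.6 * 22.6) = 0.047 m^2/g

0.047


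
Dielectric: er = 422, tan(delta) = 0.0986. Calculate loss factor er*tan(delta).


Loss = 422 * 0.0986 = 41.609

41.609


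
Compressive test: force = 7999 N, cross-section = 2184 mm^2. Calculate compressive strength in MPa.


CS = 7999 / 2184 = 3.7 MPa

3.7


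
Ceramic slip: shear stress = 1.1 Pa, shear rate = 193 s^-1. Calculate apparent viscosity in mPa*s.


eta = tau/gamma * 1000 = 1.1/193 * 1000 = 5.7 mPa*s

5.7


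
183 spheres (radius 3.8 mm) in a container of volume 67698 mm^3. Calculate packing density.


V_sphere = 4/3*pi*3.8^3 = 229.8473 mm^3
Total V = 183*229.8473 = 42062.0559 mm^3
PD = 42062.0559 / 67698 = 0.621

0.621


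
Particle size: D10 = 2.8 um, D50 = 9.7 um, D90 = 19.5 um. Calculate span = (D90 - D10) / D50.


Span = (19.5 - 2.8) / 9.7 = 16.7 / 9.7 = 1.722

1.722


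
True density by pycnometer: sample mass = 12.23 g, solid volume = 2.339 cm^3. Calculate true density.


TD = 12.23 / 2.339 = 5.229 g/cm^3

5.229


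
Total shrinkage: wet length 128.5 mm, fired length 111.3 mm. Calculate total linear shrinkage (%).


TS = (128.5 - 111.3) / 128.5 * 100 = 13.39%

13.39


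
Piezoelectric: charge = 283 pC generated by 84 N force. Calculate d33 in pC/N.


d33 = 283 / 84 = 3.4 pC/N

3.4


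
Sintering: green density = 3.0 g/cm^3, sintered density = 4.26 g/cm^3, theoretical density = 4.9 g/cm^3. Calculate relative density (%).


Relative = 4.26 / 4.9 * 100 = 86.9%

86.9


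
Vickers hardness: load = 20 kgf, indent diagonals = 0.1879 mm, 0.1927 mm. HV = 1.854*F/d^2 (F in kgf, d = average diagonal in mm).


d_avg = (0.1879+0.1927)/2 = 0.1903 mm
HV = 1.854*20/0.1903^2 = 1024

1024


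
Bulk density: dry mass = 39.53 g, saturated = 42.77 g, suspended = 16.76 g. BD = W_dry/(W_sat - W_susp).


BD = 39.53 / (42.77 - 16.76) = 39.53 / 26.01 = 1.52 g/cm^3

1.52


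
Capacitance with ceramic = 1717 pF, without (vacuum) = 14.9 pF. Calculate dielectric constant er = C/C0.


er = 1717 / 14.9 = 115.23

115.23


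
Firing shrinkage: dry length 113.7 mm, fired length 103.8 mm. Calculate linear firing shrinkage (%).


FS = (113.7 - 103.8) / 113.7 * 100 = 8.71%

8.71


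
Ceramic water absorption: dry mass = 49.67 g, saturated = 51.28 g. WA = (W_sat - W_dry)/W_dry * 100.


WA = (51.28 - 49.67) / 49.67 * 100 = 3.24%

3.24
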